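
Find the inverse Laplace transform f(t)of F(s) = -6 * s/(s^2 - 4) -6 * cosh(2 * t)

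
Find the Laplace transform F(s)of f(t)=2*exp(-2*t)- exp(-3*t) 2/(s + 2) - 1/(s + 3)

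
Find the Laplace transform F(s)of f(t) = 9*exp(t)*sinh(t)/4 9/(4*s*(s - 2))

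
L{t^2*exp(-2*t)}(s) 2/(s + 2)^3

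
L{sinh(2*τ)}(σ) 2/(σ^2-4)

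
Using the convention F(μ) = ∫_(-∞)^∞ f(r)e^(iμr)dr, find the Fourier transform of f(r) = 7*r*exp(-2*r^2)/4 7*sqrt(2)*I*sqrt(pi)*μ*exp(-μ^2/8)/32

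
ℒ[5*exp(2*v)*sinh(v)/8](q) 5/(8*((q - 2)^2 - 1))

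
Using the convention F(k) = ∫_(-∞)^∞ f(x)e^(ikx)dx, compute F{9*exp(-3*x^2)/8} 3*sqrt(3)*sqrt(pi)*exp(-k^2/12)/8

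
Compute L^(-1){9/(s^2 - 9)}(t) 3*sinh(3*t)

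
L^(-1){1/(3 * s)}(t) 1/3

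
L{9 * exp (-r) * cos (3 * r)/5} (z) 9 * (z + 1)/ (5 * ( (z + 1)^2 + 9))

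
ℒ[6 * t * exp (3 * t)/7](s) 6/ (7 * (s - 3)^2)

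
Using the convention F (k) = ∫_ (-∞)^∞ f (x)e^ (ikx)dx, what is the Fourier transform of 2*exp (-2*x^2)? sqrt (2)*sqrt (pi)*exp (-k^2/8)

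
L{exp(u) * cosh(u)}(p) (p - 1)/(p * (p - 2))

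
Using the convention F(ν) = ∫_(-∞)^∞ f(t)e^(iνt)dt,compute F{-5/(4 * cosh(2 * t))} -5 * pi/(8 * cosh(pi * ν/4))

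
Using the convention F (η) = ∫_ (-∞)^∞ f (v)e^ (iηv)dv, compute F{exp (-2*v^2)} sqrt (2)*sqrt (pi)*exp (-η^2/8)/2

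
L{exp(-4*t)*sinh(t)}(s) 1/((s + 4)^2 - 1)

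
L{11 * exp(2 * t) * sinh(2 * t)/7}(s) 22/(7 * s * (s - 4))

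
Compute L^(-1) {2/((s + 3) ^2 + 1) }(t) 2 * exp(-3 * t) * sin(t) 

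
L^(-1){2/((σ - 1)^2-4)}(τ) exp(τ) * sinh(2 * τ)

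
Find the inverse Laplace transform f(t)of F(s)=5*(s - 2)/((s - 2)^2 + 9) 5*exp(2*t)*cos(3*t)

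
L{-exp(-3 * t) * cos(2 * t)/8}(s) (-s - 3)/(8 * ((s+3)^2+4))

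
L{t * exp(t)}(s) (s - 1)^(-2)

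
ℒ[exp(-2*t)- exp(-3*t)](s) 1/(s + 2)-1/(s + 3)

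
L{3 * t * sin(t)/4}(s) 3 * s/(2 * (s^2 + 1)^2)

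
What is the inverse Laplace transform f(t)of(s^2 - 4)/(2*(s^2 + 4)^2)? t*cos(2*t)/2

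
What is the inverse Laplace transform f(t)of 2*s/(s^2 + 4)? 2*cos(2*t)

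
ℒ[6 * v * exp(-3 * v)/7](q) 6/(7 * (q + 3)^2)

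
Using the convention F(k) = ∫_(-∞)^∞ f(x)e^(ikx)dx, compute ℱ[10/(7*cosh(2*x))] 5*pi/(7*cosh(pi*k/4))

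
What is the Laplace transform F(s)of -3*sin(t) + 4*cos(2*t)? 4*s/(s^2 + 4) - 3/(s^2 + 1)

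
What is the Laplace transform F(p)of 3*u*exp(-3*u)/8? 3/(8*(p + 3)^2)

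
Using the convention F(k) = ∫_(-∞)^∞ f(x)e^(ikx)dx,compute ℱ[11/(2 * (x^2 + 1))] 11 * pi * exp(-Abs(k))/2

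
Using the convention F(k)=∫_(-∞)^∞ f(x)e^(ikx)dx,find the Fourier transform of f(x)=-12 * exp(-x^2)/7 -12 * sqrt(pi) * exp(-k^2/4)/7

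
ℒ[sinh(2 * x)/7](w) 2/(7 * (w^2-4))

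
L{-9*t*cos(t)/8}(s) 9*(1 - s^2)/(8*(s^2 + 1)^2)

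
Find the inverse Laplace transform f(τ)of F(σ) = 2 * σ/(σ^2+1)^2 τ * sin(τ)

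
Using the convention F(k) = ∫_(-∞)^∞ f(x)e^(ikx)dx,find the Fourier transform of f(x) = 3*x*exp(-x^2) 3*I*sqrt(pi)*k*exp(-k^2/4)/2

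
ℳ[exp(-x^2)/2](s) gamma(s/2)/4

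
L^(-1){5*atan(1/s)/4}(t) 5*sin(t)/(4*t)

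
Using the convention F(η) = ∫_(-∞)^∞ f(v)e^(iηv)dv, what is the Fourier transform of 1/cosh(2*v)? pi/(2*cosh(pi*η/4))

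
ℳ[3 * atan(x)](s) -3 * pi * sec(pi * s/2)/(2 * s)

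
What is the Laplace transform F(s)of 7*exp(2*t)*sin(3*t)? 21/((s - 2)^2+9)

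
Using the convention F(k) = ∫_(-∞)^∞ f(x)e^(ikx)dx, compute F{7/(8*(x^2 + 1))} 7*pi*exp(-Abs(k))/8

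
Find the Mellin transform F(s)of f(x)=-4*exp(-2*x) -2^(2 - s)*gamma(s)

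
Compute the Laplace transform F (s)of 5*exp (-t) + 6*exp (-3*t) 6/ (s + 3) + 5/ (s + 1)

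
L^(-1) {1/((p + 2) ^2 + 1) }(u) exp(-2 * u) * sin(u) 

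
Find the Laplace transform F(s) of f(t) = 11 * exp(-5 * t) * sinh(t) 11/((s + 5) ^2 - 1) 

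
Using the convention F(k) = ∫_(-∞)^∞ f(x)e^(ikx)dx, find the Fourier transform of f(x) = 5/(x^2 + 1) 5 * pi * exp(-Abs(k))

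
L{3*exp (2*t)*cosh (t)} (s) 3*(s - 2)/ ( (s - 2)^2 - 1)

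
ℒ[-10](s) -10/s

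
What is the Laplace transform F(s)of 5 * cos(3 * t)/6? 5 * s/(6 * (s^2 + 9))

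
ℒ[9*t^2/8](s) 9/(4*s^3)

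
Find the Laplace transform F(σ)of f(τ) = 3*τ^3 18/σ^4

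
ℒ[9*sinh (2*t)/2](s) 9/ (s^2 - 4)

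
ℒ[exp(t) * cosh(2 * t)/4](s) (s - 1)/(4 * ((s - 1)^2 - 4))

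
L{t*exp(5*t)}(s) (s - 5)^(-2)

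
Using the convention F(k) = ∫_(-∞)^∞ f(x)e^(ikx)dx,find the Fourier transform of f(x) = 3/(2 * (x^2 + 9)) pi * exp(-3 * Abs(k))/2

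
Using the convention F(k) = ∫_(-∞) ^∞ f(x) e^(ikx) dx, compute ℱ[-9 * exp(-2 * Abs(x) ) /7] -36/(7 * k^2 + 28) 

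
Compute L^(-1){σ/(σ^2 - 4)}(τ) cosh(2*τ)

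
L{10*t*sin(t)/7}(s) 20*s/(7*(s^2 + 1)^2)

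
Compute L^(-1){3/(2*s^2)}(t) 3*t/2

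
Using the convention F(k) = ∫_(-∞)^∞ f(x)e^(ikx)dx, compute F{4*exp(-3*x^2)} 4*sqrt(3)*sqrt(pi)*exp(-k^2/12)/3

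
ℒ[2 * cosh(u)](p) 2 * p/(p^2-1)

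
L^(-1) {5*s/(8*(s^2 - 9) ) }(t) 5*cosh(3*t) /8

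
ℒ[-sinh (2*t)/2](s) -1/ (s^2 - 4)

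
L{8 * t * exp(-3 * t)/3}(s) 8/(3 * (s + 3)^2)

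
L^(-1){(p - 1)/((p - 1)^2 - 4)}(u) exp(u) * cosh(2 * u)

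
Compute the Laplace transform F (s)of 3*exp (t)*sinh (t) 3/ (s*(s - 2))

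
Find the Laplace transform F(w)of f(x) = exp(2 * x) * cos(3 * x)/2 (w - 2)/(2 * ((w - 2)^2 + 9))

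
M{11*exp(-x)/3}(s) 11*gamma(s)/3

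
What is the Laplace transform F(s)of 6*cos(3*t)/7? 6*s/(7*(s^2 + 9))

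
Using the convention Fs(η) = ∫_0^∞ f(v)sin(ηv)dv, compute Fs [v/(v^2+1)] pi * exp(-η)/2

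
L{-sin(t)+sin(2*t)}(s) 2/(s^2+4)-1/(s^2+1)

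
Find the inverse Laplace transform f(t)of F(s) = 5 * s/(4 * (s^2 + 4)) 5 * cos(2 * t)/4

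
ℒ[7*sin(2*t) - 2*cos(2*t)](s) 14/(s^2 + 4) - 2*s/(s^2 + 4)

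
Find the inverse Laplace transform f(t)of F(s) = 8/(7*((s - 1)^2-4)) 4*exp(t)*sinh(2*t)/7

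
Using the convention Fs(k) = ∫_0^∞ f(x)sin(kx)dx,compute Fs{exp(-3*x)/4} k/(4*(k^2+9))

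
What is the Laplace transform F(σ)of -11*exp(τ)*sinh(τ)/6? -11/(6*σ*(σ - 2))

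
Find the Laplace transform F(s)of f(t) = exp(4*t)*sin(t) 1/((s - 4)^2+1)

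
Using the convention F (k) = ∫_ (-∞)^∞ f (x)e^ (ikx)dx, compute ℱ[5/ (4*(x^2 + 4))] 5*pi*exp (-2*Abs (k))/8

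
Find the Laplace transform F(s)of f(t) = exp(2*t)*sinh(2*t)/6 1/(3*s*(s - 4))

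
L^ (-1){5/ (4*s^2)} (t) 5*t/4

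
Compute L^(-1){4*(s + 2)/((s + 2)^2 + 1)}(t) 4*exp(-2*t)*cos(t)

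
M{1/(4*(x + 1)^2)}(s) (-pi*s + pi)/(4*sin(pi*s))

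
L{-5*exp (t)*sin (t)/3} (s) -5/ (3*(s - 1)^2 + 3)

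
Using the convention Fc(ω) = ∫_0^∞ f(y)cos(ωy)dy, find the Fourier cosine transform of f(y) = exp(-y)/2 1/(2*(ω^2 + 1))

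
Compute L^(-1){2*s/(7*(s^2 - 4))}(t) 2*cosh(2*t)/7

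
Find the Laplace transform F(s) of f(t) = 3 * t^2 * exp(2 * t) 6/(s - 2) ^3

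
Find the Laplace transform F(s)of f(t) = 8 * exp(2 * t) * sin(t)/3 8/(3 * ((s - 2)^2 + 1))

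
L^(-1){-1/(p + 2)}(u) -exp(-2*u)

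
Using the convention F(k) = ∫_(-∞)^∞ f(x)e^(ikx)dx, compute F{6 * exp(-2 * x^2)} 3 * sqrt(2) * sqrt(pi) * exp(-k^2/8)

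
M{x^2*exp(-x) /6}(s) gamma(s+2) /6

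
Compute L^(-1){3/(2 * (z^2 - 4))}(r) 3 * sinh(2 * r)/4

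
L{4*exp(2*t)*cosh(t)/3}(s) 4*(s - 2)/(3*((s - 2)^2 - 1))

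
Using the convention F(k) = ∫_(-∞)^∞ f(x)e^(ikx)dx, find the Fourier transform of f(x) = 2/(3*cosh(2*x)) pi/(3*cosh(pi*k/4))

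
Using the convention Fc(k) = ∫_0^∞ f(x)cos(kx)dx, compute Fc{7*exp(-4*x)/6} 14/(3*(k^2 + 16))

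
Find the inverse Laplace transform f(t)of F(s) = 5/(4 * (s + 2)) 5 * exp(-2 * t)/4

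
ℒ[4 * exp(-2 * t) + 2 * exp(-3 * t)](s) 2/(s + 3) + 4/(s + 2)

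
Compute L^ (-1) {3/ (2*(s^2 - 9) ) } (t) sinh (3*t) /2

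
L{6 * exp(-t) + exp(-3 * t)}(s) 6/(s + 1) + 1/(s + 3)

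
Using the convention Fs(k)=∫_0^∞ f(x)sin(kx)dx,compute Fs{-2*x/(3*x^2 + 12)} -pi*exp(-2*k)/3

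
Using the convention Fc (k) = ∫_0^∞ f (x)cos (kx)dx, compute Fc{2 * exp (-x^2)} sqrt (pi) * exp (-k^2/4)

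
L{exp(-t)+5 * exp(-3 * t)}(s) 1/(s+1)+5/(s+3)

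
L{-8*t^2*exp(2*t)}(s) -16/(s - 2)^3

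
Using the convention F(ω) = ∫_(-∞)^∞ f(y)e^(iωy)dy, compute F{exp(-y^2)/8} sqrt(pi)*exp(-ω^2/4)/8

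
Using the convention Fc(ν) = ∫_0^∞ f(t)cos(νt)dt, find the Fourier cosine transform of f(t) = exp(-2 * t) 2/(ν^2 + 4)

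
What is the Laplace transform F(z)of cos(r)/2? z/(2*(z^2 + 1))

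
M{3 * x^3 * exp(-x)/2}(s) 3 * gamma(s + 3)/2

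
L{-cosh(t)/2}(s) -s/(2*s^2 - 2)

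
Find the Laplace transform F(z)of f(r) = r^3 6/z^4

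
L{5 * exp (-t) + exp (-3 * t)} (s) 1/ (s + 3) + 5/ (s + 1)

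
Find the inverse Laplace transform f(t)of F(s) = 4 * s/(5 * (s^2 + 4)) 4 * cos(2 * t)/5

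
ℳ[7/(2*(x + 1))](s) 7*pi*csc(pi*s)/2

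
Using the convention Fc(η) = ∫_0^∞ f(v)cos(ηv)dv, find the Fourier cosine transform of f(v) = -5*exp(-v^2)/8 -5*sqrt(pi)*exp(-η^2/4)/16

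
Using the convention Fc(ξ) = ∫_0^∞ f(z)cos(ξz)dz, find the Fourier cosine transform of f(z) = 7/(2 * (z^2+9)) 7 * pi * exp(-3 * ξ)/12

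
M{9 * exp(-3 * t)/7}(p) 3^(2 - p) * gamma(p)/7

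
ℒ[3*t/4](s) 3/(4*s^2)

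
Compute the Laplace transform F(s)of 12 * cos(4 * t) 12 * s/(s^2 + 16)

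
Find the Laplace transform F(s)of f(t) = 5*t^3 30/s^4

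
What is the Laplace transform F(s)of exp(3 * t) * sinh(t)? 1/((s - 3)^2 - 1)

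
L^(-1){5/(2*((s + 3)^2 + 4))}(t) 5*exp(-3*t)*sin(2*t)/4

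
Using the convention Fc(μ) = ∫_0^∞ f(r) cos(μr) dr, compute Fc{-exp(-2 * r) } -2/(μ^2 + 4) 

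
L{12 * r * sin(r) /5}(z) 24 * z/(5 * (z^2 + 1) ^2) 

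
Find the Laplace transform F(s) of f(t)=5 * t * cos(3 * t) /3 5 * (s^2 - 9) /(3 * (s^2+9) ^2) 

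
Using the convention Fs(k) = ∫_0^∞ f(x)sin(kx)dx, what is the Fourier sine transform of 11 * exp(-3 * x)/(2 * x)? 11 * atan(k/3)/2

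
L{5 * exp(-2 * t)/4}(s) 5/(4 * (s + 2))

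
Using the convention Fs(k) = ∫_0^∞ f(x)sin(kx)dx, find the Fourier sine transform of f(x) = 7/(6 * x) 7 * pi/12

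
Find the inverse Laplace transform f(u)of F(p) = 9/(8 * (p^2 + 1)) 9 * sin(u)/8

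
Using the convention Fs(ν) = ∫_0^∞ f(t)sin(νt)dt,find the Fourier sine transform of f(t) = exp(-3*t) ν/(ν^2 + 9)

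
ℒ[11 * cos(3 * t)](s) 11 * s/(s^2 + 9)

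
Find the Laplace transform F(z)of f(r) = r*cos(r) (z^2 - 1)/(z^2 + 1)^2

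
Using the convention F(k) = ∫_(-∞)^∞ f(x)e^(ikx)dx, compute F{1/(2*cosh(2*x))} pi/(4*cosh(pi*k/4))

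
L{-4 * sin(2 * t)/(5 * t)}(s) -4 * atan(2/s)/5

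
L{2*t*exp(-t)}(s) 2/(s + 1)^2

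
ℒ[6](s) 6/s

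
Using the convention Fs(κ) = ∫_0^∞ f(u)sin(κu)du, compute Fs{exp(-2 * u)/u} atan(κ/2)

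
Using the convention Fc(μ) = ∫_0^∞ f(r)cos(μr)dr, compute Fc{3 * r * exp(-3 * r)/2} 3 * (9 - μ^2)/(2 * (μ^2 + 9)^2)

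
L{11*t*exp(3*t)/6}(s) 11/(6*(s - 3)^2)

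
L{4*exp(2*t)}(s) 4/(s - 2)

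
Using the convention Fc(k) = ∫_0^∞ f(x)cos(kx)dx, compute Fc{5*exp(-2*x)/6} 5/(3*(k^2 + 4))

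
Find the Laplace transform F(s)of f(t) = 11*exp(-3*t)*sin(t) 11/((s + 3)^2 + 1)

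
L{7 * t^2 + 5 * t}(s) 14/s^3 + 5/s^2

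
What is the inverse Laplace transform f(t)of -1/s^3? -t^2/2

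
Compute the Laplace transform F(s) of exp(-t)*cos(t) (s + 1) /((s + 1) ^2 + 1) 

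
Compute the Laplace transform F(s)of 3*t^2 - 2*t 6/s^3 - 2/s^2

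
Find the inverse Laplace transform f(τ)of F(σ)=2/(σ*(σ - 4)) exp(2*τ)*sinh(2*τ)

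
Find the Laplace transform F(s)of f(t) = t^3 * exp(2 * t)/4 3/(2 * (s - 2)^4)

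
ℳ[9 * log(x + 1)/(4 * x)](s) -9 * pi * csc(pi * s)/(4 * s - 4)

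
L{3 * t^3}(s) 18/s^4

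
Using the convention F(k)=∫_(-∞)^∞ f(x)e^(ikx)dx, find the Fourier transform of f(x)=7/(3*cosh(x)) 7*pi/(3*cosh(pi*k/2))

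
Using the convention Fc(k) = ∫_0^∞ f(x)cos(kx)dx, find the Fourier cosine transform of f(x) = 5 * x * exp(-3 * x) 5 * (9 - k^2)/(k^2 + 9)^2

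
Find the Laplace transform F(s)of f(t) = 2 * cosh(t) 2 * s/(s^2-1)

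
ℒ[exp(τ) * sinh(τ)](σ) 1/(σ * (σ - 2))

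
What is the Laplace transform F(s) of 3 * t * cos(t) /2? 3 * (s^2-1) /(2 * (s^2 + 1) ^2) 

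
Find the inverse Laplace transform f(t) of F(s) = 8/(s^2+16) 2*sin(4*t) 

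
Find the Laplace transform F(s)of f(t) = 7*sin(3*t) 21/(s^2 + 9)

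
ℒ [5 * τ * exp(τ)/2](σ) 5/(2 * (σ - 1)^2)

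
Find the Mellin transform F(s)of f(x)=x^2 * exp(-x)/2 gamma(s + 2)/2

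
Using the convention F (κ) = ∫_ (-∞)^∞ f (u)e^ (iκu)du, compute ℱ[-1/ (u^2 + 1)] -pi*exp (-Abs (κ))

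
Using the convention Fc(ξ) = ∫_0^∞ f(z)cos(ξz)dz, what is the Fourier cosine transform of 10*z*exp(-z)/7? 10*(1 - ξ^2)/(7*(ξ^2 + 1)^2)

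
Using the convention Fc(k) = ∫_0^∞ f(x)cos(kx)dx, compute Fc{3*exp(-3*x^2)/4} sqrt(3)*sqrt(pi)*exp(-k^2/12)/8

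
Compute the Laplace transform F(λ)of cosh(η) λ/(λ^2 - 1)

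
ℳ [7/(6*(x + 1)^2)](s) -7*pi*(s - 1)/(6*sin(pi*s))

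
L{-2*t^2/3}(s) -4/(3*s^3)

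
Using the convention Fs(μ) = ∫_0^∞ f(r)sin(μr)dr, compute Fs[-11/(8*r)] -11*pi/16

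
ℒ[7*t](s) 7/s^2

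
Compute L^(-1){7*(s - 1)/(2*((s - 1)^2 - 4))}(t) 7*exp(t)*cosh(2*t)/2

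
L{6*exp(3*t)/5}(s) 6/(5*(s - 3))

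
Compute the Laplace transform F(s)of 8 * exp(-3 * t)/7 8/(7 * (s + 3))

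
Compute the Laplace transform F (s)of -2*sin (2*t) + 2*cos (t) 2*s/ (s^2 + 1) - 4/ (s^2 + 4)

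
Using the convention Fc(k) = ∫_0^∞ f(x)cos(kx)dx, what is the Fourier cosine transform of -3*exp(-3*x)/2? -9/(2*k^2 + 18)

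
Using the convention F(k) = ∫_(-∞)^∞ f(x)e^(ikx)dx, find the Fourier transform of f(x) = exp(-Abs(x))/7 2/(7 * (k^2+1))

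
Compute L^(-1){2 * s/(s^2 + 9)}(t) 2 * cos(3 * t)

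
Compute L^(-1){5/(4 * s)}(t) 5/4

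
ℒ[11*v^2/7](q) 22/(7*q^3)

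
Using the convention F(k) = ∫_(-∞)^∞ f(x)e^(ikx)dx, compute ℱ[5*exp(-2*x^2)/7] 5*sqrt(2)*sqrt(pi)*exp(-k^2/8)/14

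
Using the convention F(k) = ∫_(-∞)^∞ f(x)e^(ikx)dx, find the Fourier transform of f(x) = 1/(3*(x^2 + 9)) pi*exp(-3*Abs(k))/9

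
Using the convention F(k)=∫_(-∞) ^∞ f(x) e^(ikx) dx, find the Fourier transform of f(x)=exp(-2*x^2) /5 sqrt(2)*sqrt(pi)*exp(-k^2/8) /10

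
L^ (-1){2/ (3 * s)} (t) 2/3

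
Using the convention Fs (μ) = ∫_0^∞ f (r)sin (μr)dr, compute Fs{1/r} pi/2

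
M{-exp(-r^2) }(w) -gamma(w/2) /2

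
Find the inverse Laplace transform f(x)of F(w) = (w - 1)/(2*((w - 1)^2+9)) exp(x)*cos(3*x)/2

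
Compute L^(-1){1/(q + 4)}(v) exp(-4 * v)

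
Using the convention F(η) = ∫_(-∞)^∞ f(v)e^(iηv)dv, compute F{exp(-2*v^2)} sqrt(2)*sqrt(pi)*exp(-η^2/8)/2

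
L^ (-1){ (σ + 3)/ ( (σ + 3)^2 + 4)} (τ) exp (-3 * τ) * cos (2 * τ)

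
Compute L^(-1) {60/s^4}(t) 10 * t^3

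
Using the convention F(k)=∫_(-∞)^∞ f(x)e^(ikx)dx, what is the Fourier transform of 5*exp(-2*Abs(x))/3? 20/(3*(k^2 + 4))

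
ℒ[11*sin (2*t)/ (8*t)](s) 11*atan (2/s)/8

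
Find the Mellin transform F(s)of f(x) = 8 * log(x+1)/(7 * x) -8 * pi * csc(pi * s)/(7 * s - 7)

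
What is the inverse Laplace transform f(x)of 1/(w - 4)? exp(4*x)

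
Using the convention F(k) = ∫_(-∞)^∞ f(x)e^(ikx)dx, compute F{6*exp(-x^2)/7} 6*sqrt(pi)*exp(-k^2/4)/7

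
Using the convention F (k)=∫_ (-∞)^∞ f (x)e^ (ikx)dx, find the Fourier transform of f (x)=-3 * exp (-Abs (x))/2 -3/ (k^2 + 1)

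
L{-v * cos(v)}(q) (1 - q^2)/(q^2 + 1)^2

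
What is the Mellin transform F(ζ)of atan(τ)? -pi*sec(pi*ζ/2)/(2*ζ)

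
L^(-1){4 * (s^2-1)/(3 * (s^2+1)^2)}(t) 4 * t * cos(t)/3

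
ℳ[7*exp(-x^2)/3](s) 7*gamma(s/2)/6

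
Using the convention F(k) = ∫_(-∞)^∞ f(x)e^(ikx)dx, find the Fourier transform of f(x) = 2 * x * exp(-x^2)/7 I * sqrt(pi) * k * exp(-k^2/4)/7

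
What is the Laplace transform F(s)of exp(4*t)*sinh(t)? 1/((s - 4)^2 - 1)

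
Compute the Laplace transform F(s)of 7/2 7/(2 * s)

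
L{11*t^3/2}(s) 33/s^4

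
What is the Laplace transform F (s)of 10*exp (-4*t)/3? 10/ (3*(s + 4))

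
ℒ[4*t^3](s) 24/s^4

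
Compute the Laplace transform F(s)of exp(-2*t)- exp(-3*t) 1/(s+2)-1/(s+3)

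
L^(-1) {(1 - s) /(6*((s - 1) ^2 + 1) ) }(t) -exp(t)*cos(t) /6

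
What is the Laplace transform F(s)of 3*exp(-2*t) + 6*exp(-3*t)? 6/(s + 3) + 3/(s + 2)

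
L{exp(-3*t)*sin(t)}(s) 1/((s+3)^2+1)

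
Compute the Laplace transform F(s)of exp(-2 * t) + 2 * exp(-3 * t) 2/(s + 3) + 1/(s + 2)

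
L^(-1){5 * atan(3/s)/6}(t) 5 * sin(3 * t)/(6 * t)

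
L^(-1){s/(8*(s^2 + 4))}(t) cos(2*t)/8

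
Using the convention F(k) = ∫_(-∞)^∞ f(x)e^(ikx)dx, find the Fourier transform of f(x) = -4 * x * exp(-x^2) -2 * I * sqrt(pi) * k * exp(-k^2/4)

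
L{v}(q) q^(-2)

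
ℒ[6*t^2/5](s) 12/(5*s^3)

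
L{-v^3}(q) -6/q^4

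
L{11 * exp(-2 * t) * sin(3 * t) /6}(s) 11/(2 * ((s + 2) ^2 + 9) ) 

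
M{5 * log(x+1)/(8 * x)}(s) -5 * pi * csc(pi * s)/(8 * s - 8)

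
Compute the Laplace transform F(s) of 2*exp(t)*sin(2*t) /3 4/(3*((s - 1) ^2 + 4) ) 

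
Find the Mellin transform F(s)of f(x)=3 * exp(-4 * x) 3 * gamma(s)/4^s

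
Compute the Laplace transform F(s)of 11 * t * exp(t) 11/(s - 1)^2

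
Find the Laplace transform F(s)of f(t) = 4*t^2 8/s^3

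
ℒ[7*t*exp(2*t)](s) 7/(s - 2)^2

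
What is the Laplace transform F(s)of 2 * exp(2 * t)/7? 2/(7 * (s - 2))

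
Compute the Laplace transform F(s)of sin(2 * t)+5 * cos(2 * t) 2/(s^2+4)+5 * s/(s^2+4)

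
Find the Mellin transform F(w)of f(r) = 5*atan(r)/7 -5*pi*sec(pi*w/2)/(14*w)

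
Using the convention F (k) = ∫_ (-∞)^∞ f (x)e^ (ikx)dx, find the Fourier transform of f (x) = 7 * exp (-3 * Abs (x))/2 21/ (k^2 + 9)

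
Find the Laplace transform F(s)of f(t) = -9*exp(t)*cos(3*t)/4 9*(1 - s)/(4*((s - 1)^2 + 9))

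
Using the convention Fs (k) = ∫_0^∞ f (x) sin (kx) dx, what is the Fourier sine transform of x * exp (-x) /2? k/ (k^2 + 1) ^2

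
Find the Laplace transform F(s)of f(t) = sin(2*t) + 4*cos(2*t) 2/(s^2 + 4) + 4*s/(s^2 + 4)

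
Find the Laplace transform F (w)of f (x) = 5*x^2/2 5/w^3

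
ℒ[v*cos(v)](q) (q^2 - 1) /(q^2 + 1) ^2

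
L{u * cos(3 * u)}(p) (p^2 - 9)/(p^2 + 9)^2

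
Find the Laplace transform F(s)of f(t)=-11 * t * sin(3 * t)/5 -66 * s/(5 * (s^2 + 9)^2)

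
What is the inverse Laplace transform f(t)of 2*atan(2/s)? 2*sin(2*t)/t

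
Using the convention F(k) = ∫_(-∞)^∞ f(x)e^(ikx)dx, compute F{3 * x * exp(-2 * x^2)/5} 3 * sqrt(2) * I * sqrt(pi) * k * exp(-k^2/8)/40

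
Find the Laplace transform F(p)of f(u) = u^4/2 12/p^5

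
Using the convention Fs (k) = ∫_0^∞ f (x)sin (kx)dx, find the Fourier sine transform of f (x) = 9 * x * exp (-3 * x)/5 54 * k/ (5 * (k^2+9)^2)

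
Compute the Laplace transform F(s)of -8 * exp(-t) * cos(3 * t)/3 8 * (-s - 1)/(3 * ((s + 1)^2 + 9))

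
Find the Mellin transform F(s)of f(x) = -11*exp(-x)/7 -11*gamma(s)/7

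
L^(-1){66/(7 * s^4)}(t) 11 * t^3/7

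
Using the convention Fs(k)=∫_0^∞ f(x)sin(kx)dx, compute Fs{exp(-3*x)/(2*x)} atan(k/3)/2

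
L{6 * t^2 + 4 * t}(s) 12/s^3 + 4/s^2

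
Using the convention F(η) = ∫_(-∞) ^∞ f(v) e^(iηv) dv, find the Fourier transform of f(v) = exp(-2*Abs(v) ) 4/(η^2 + 4) 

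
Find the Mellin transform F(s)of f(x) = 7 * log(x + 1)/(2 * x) -7 * pi * csc(pi * s)/(2 * s - 2)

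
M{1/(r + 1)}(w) pi * csc(pi * w)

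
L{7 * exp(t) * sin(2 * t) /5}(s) 14/(5 * ((s - 1) ^2 + 4) ) 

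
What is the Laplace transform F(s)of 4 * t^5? 480/s^6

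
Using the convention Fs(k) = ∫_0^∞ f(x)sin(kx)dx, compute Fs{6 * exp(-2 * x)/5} 6 * k/(5 * (k^2 + 4))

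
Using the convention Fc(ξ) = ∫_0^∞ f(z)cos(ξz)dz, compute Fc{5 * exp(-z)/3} 5/(3 * (ξ^2 + 1))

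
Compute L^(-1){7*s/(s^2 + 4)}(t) 7*cos(2*t)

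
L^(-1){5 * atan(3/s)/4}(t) 5 * sin(3 * t)/(4 * t)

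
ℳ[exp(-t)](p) gamma(p) 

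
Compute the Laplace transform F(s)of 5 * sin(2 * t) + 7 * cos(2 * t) 7 * s/(s^2 + 4) + 10/(s^2 + 4)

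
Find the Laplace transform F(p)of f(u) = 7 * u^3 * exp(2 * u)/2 21/(p - 2)^4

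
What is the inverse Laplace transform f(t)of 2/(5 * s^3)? t^2/5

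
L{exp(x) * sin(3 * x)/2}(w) 3/(2 * ((w - 1)^2 + 9))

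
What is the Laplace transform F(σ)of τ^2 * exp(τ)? 2/(σ - 1)^3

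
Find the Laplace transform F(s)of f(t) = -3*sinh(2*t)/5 -6/(5*s^2 - 20)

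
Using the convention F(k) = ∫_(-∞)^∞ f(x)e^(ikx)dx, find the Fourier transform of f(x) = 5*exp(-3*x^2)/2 5*sqrt(3)*sqrt(pi)*exp(-k^2/12)/6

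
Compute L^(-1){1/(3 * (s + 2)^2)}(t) t * exp(-2 * t)/3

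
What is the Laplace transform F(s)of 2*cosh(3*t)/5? 2*s/(5*(s^2 - 9))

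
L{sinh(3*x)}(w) 3/(w^2 - 9)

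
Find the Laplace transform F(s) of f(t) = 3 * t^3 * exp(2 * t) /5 18/(5 * (s - 2) ^4) 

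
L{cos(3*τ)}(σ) σ/(σ^2+9)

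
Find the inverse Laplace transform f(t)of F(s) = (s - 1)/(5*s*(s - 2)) exp(t)*cosh(t)/5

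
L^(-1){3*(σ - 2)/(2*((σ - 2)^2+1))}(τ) 3*exp(2*τ)*cos(τ)/2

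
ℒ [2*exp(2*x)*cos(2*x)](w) 2*(w - 2)/((w - 2)^2 + 4)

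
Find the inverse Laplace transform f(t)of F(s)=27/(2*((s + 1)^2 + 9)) 9*exp(-t)*sin(3*t)/2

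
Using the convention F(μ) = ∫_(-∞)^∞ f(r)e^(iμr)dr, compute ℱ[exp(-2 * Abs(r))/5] 4/(5 * (μ^2 + 4))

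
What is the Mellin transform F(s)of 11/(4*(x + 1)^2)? -11*pi*(s - 1)/(4*sin(pi*s))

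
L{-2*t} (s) -2/s^2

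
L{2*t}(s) 2/s^2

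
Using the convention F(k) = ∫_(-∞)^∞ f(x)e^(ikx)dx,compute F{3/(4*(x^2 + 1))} 3*pi*exp(-Abs(k))/4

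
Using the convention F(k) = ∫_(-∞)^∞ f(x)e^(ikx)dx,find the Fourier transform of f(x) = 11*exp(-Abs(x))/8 11/(4*(k^2 + 1))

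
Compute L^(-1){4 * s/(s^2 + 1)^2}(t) 2 * t * sin(t)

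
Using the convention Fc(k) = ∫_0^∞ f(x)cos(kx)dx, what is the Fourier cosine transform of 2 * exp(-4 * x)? 8/(k^2+16)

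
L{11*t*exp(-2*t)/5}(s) 11/(5*(s + 2)^2)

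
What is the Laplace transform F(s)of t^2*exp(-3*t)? 2/(s + 3)^3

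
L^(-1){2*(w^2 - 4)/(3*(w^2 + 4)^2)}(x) 2*x*cos(2*x)/3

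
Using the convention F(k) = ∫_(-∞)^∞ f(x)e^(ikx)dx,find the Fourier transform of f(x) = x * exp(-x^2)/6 I * sqrt(pi) * k * exp(-k^2/4)/12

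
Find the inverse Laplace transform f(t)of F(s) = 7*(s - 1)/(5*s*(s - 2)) 7*exp(t)*cosh(t)/5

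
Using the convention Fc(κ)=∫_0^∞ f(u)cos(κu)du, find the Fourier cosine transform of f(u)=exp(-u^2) sqrt(pi)*exp(-κ^2/4)/2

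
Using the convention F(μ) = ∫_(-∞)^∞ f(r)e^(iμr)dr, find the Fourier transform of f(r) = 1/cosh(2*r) pi/(2*cosh(pi*μ/4))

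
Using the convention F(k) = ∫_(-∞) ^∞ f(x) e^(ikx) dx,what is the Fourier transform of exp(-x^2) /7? sqrt(pi)*exp(-k^2/4) /7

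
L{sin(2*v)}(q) 2/(q^2 + 4)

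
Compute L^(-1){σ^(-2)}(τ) τ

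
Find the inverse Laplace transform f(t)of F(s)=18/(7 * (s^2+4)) 9 * sin(2 * t)/7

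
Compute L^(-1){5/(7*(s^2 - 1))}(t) 5*sinh(t)/7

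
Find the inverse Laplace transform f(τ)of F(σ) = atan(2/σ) sin(2*τ)/τ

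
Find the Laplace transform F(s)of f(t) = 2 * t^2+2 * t 2/s^2+4/s^3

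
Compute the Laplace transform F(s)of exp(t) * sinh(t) 1/(s * (s - 2))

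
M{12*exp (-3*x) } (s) 12*gamma (s) /3^s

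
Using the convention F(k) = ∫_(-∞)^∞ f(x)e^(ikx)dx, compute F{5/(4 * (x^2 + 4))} 5 * pi * exp(-2 * Abs(k))/8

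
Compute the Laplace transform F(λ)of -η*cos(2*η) (4 - λ^2)/(λ^2+4)^2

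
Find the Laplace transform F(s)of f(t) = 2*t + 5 5/s + 2/s^2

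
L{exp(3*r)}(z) 1/(z - 3)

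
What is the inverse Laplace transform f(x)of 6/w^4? x^3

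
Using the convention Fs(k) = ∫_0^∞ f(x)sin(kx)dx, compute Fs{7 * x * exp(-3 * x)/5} 42 * k/(5 * (k^2 + 9)^2)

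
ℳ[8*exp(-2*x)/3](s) 2^(3 - s)*gamma(s)/3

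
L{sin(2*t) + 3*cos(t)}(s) 3*s/(s^2 + 1) + 2/(s^2 + 4)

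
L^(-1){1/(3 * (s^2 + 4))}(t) sin(2 * t)/6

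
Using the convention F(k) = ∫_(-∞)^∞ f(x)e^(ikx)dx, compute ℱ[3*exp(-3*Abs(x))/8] 9/(4*(k^2 + 9))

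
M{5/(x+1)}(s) 5*pi*csc(pi*s)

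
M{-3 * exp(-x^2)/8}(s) -3 * gamma(s/2)/16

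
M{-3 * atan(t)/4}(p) 3 * pi * sec(pi * p/2)/(8 * p)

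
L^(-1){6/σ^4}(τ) τ^3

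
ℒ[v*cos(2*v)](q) (q^2 - 4)/(q^2 + 4)^2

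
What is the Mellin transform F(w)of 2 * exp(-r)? 2 * gamma(w)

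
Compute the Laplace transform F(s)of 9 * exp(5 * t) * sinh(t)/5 9/(5 * ((s - 5)^2 - 1))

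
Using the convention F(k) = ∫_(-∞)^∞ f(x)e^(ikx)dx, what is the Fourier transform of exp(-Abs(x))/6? 1/(3*(k^2 + 1))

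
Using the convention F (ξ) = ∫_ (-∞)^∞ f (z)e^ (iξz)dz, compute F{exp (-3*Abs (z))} 6/ (ξ^2 + 9)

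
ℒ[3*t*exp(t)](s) 3/(s - 1)^2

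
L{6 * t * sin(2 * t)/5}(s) 24 * s/(5 * (s^2 + 4)^2)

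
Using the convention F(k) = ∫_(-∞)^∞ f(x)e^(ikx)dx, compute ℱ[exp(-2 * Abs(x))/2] 2/(k^2+4)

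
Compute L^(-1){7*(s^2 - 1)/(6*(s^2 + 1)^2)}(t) 7*t*cos(t)/6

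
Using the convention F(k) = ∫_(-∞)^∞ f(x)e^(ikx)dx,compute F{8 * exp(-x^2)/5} 8 * sqrt(pi) * exp(-k^2/4)/5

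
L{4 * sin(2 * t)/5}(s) 8/(5 * (s^2 + 4))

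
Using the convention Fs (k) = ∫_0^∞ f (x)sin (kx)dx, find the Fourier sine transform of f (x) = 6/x 3 * pi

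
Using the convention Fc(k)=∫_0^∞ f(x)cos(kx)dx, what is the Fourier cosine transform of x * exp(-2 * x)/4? (4 - k^2)/(4 * (k^2 + 4)^2)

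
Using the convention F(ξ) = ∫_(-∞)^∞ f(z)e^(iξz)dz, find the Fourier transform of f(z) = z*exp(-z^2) I*sqrt(pi)*ξ*exp(-ξ^2/4)/2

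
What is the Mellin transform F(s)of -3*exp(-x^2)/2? -3*gamma(s/2)/4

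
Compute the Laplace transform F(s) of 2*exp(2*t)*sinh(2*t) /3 4/(3*s*(s - 4) ) 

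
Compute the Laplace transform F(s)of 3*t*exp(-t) 3/(s + 1)^2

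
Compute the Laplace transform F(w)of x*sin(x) 2*w/(w^2 + 1)^2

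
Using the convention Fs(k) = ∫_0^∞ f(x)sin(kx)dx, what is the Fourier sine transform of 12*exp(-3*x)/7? 12*k/(7*(k^2+9))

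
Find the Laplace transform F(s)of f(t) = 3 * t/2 3/(2 * s^2)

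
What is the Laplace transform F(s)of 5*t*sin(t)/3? 10*s/(3*(s^2 + 1)^2)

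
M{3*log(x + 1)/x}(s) -3*pi*csc(pi*s)/(s - 1)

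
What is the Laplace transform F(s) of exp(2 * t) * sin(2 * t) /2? 1/((s - 2) ^2 + 4) 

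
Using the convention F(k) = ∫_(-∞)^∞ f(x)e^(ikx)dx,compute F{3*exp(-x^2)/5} 3*sqrt(pi)*exp(-k^2/4)/5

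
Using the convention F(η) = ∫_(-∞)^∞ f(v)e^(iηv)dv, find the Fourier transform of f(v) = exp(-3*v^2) sqrt(3)*sqrt(pi)*exp(-η^2/12)/3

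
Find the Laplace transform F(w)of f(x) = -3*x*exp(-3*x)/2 -3/(2*(w + 3)^2)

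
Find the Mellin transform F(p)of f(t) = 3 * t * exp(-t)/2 3 * gamma(p + 1)/2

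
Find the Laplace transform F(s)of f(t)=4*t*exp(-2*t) 4/(s + 2)^2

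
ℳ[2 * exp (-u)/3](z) 2 * gamma (z)/3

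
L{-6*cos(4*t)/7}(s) -6*s/(7*s^2+112)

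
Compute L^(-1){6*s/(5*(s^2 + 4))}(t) 6*cos(2*t)/5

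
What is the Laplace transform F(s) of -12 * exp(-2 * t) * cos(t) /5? 12 * (-s - 2) /(5 * ((s + 2) ^2 + 1) ) 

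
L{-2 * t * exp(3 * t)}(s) -2/(s - 3)^2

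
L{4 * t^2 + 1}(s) 8/s^3 + 1/s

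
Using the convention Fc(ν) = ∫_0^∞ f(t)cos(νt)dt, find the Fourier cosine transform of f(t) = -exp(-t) -1/(ν^2 + 1)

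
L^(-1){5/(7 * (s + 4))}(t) 5 * exp(-4 * t)/7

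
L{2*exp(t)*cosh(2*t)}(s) 2*(s - 1)/((s - 1)^2 - 4)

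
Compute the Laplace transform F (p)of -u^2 -2/p^3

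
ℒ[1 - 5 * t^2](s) 1/s - 10/s^3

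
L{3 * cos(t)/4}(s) 3 * s/(4 * (s^2 + 1))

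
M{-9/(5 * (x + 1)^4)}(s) 3 * pi * (s - 3) * (s - 2) * (s - 1)/(10 * sin(pi * s))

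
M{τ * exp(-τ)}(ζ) gamma(ζ + 1)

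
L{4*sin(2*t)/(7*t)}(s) 4*atan(2/s)/7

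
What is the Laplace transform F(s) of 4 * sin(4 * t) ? 16/(s^2 + 16) 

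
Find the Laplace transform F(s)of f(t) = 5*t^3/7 30/(7*s^4)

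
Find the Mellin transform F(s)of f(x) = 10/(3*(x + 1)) 10*pi*csc(pi*s)/3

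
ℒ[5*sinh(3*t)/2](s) 15/(2*(s^2-9))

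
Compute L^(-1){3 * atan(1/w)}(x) 3 * sin(x)/x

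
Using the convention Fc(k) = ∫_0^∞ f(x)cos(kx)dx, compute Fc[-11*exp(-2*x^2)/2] -11*sqrt(2)*sqrt(pi)*exp(-k^2/8)/8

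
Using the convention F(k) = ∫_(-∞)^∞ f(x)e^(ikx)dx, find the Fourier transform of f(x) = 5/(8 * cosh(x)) 5 * pi/(8 * cosh(pi * k/2))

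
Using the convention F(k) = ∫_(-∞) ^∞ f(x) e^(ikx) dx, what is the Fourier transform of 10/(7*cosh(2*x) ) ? 5*pi/(7*cosh(pi*k/4) ) 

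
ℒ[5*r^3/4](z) 15/ (2*z^4)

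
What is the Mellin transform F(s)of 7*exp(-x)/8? 7*gamma(s)/8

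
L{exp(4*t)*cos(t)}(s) (s - 4)/((s - 4)^2 + 1)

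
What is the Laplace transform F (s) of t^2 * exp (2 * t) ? 2/ (s - 2) ^3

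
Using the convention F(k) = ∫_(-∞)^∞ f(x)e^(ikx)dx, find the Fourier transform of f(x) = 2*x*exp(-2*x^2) sqrt(2)*I*sqrt(pi)*k*exp(-k^2/8)/4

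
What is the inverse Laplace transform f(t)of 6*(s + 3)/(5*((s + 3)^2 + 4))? 6*exp(-3*t)*cos(2*t)/5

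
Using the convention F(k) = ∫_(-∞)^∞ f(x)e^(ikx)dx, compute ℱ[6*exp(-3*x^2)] 2*sqrt(3)*sqrt(pi)*exp(-k^2/12)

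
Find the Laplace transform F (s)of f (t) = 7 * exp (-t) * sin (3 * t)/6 7/ (2 * ( (s + 1)^2 + 9))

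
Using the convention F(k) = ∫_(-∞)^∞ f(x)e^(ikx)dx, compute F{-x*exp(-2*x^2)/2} -sqrt(2)*I*sqrt(pi)*k*exp(-k^2/8)/16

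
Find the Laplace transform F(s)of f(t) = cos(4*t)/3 s/(3*(s^2 + 16))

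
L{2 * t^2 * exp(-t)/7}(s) 4/(7 * (s+1)^3)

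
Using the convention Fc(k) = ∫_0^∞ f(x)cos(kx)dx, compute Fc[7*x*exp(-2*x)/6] 7*(4 - k^2)/(6*(k^2 + 4)^2)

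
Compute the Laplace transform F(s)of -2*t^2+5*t 5/s^2 - 4/s^3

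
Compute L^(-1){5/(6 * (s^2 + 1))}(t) 5 * sin(t)/6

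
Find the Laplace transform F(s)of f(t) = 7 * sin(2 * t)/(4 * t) 7 * atan(2/s)/4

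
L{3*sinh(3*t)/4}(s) 9/(4*(s^2 - 9))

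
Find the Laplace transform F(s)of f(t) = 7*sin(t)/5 7/(5*(s^2 + 1))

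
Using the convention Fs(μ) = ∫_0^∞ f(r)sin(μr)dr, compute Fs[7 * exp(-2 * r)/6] 7 * μ/(6 * (μ^2 + 4))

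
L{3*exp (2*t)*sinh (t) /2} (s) 3/ (2*( (s - 2) ^2 - 1) ) 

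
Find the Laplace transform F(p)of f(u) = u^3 6/p^4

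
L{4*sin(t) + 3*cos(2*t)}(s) 3*s/(s^2 + 4) + 4/(s^2 + 1)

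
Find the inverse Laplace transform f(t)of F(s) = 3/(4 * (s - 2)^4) t^3 * exp(2 * t)/8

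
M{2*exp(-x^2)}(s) gamma(s/2)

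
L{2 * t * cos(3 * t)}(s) 2 * (s^2 - 9)/(s^2+9)^2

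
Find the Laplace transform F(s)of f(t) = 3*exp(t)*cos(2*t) 3*(s - 1)/((s - 1)^2 + 4)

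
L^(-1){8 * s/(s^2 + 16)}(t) 8 * cos(4 * t)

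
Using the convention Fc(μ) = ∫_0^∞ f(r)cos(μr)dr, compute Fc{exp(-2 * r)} 2/(μ^2+4)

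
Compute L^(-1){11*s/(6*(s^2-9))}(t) 11*cosh(3*t)/6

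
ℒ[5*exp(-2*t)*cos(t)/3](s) 5*(s + 2)/(3*((s + 2)^2 + 1))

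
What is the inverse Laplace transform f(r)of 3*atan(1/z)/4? 3*sin(r)/(4*r)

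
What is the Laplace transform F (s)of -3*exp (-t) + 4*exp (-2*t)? 4/ (s + 2) - 3/ (s + 1)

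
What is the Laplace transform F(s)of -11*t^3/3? -22/s^4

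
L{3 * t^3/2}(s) 9/s^4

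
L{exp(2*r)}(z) 1/(z - 2)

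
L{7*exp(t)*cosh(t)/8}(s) 7*(s - 1)/(8*s*(s - 2))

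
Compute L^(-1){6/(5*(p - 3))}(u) 6*exp(3*u)/5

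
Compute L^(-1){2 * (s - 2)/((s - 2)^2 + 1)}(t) 2 * exp(2 * t) * cos(t)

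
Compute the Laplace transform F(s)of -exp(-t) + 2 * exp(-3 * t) 2/(s + 3)-1/(s + 1)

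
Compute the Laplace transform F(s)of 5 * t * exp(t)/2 5/(2 * (s - 1)^2)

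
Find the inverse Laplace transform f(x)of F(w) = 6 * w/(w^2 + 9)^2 x * sin(3 * x)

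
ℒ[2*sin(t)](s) 2/(s^2 + 1)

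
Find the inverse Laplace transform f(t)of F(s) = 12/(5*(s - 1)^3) 6*t^2*exp(t)/5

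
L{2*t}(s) 2/s^2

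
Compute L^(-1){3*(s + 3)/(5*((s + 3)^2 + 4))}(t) 3*exp(-3*t)*cos(2*t)/5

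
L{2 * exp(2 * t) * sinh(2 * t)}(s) 4/(s * (s - 4))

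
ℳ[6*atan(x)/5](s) -3*pi*sec(pi*s/2)/(5*s)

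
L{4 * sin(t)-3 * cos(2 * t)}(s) 4/(s^2+1)-3 * s/(s^2+4)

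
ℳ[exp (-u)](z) gamma (z)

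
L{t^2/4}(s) 1/(2*s^3)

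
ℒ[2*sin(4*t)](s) 8/(s^2 + 16)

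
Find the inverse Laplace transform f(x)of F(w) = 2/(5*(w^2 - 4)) sinh(2*x)/5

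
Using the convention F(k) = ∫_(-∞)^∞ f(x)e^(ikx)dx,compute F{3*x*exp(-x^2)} 3*I*sqrt(pi)*k*exp(-k^2/4)/2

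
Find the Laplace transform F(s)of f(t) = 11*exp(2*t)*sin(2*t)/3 22/(3*((s - 2)^2 + 4))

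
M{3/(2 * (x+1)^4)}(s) gamma(s) * gamma(4 - s)/4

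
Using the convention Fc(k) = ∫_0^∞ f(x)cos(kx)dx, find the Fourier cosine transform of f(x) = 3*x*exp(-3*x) 3*(9 - k^2)/(k^2 + 9)^2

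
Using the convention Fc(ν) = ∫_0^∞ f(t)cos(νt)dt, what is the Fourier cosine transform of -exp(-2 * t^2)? -sqrt(2) * sqrt(pi) * exp(-ν^2/8)/4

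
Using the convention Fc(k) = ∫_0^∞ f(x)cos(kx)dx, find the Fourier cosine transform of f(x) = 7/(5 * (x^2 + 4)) 7 * pi * exp(-2 * k)/20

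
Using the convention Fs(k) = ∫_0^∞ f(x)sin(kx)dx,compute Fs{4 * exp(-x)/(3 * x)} 4 * atan(k)/3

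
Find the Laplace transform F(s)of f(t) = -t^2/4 -1/(2*s^3)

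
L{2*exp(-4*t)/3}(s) 2/(3*(s + 4))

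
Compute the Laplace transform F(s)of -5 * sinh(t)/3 -5/(3 * s^2 - 3)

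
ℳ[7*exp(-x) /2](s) 7*gamma(s) /2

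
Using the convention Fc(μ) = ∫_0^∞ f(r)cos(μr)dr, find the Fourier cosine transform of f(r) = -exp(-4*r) -4/(μ^2 + 16)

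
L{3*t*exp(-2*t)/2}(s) 3/(2*(s+2)^2)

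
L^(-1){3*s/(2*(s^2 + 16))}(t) 3*cos(4*t)/2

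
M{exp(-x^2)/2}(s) gamma(s/2)/4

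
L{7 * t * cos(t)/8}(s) 7 * (s^2 - 1)/(8 * (s^2 + 1)^2)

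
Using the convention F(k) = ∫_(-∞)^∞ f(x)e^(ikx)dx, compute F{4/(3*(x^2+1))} 4*pi*exp(-Abs(k))/3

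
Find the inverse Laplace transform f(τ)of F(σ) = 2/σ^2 2*τ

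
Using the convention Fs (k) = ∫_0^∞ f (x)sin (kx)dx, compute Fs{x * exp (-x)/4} k/ (2 * (k^2 + 1)^2)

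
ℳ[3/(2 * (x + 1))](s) 3 * pi * csc(pi * s)/2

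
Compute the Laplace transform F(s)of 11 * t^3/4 33/(2 * s^4)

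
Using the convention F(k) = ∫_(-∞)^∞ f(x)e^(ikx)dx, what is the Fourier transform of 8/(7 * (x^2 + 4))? 4 * pi * exp(-2 * Abs(k))/7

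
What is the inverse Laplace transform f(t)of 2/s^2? 2 * t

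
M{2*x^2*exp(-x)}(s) 2*gamma(s + 2)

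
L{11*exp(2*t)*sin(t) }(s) 11/((s - 2) ^2 + 1) 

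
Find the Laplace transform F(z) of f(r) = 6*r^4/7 144/(7*z^5) 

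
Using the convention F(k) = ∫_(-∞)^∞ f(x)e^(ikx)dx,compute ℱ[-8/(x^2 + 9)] -8 * pi * exp(-3 * Abs(k))/3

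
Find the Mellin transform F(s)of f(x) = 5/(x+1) 5*pi*csc(pi*s)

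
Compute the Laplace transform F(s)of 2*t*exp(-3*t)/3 2/(3*(s + 3)^2)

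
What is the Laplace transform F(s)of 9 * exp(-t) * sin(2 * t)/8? 9/(4 * ((s + 1)^2 + 4))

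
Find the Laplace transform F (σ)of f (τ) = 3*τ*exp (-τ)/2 3/ (2*(σ + 1)^2)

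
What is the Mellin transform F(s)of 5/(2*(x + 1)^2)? -5*pi*(s - 1)/(2*sin(pi*s))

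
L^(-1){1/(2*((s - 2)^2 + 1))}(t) exp(2*t)*sin(t)/2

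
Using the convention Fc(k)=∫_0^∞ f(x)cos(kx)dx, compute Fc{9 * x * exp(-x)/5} 9 * (1 - k^2)/(5 * (k^2 + 1)^2)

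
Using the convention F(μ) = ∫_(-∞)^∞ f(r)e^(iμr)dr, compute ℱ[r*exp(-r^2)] I*sqrt(pi)*μ*exp(-μ^2/4)/2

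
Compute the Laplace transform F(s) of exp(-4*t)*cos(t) (s+4) /((s+4) ^2+1) 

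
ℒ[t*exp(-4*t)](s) (s+4)^(-2)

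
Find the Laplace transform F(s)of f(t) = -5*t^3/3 -10/s^4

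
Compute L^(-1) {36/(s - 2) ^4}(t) 6*t^3*exp(2*t) 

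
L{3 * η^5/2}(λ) 180/λ^6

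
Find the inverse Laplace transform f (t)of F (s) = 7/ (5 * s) 7/5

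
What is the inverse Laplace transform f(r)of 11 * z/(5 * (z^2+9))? 11 * cos(3 * r)/5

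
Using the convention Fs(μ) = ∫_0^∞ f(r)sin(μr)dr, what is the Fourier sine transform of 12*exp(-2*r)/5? 12*μ/(5*(μ^2+4))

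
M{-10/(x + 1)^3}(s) -5*pi*(s - 2)*(s - 1)/sin(pi*s)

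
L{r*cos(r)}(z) (z^2-1)/(z^2 + 1)^2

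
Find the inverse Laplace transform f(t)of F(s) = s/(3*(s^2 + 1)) cos(t)/3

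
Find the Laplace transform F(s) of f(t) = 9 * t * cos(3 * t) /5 9 * (s^2 - 9) /(5 * (s^2+9) ^2) 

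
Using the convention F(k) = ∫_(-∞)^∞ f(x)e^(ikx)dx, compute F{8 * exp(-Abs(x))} 16/(k^2+1)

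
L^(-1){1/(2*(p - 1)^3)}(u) u^2*exp(u)/4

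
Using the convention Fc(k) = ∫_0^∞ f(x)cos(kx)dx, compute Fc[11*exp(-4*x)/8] 11/(2*(k^2 + 16))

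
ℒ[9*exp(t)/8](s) 9/(8*(s - 1))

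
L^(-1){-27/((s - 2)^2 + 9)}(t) -9*exp(2*t)*sin(3*t)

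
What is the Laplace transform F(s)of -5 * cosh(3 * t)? -5 * s/(s^2 - 9)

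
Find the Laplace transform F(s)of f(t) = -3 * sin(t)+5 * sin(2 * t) 10/(s^2+4) - 3/(s^2+1)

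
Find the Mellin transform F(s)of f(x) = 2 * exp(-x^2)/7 gamma(s/2)/7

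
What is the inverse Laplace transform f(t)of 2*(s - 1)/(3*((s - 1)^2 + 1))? 2*exp(t)*cos(t)/3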